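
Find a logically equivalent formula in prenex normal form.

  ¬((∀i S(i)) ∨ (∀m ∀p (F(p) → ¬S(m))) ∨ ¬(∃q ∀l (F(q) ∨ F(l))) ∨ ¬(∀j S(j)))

∃i ∃m ∃p ∃q ∀l ∀j (¬S(i) ∧ F(p) ∧ S(m) ∧ (F(q) ∨ F(l)) ∧ S(j))

Rewrite implications/biconditionals: A → B as ¬A ∨ B.
  ¬((∀i S(i)) ∨ (∀m ∀p (¬F(p) ∨ ¬S(m))) ∨ ¬(∃q ∀l (F(q) ∨ F(l))) ∨ ¬(∀j S(j)))
Push ¬ through the quantifiers and connectives to reach negation normal form:
  (∃i ¬S(i)) ∧ (∃m ∃p (F(p) ∧ S(m))) ∧ (∃q ∀l (F(q) ∨ F(l))) ∧ (∀j S(j))
All bound variables are already distinct, so no renaming is needed.
Finally move all quantifiers to the prefix:
  ∃i ∃m ∃p ∃q ∀l ∀j (¬S(i) ∧ F(p) ∧ S(m) ∧ (F(q) ∨ F(l)) ∧ S(j))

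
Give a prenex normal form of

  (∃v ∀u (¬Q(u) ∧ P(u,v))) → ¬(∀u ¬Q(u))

First replace A → B with ¬A ∨ B.
  ¬(∃v ∀u (¬Q(u) ∧ P(u,v))) ∨ ¬(∀u ¬Q(u))
Drive negations inward (¬∀x A ≡ ∃x ¬A, ¬∃x A ≡ ∀x ¬A, De Morgan for ∧/∨):
  (∀v ∃u (Q(u) ∨ ¬P(u,v))) ∨ (∃u Q(u))
Rename bound variables to avoid capture: u↦y1.
  (∀v ∃u (Q(u) ∨ ¬P(u,v))) ∨ (∃y1 Q(y1))
Extract every quantifier outward, since the variables are now distinct and don't occur free across branches:
  ∀v ∃u ∃y1 (Q(u) ∨ ¬P(u,v) ∨ Q(y1))

∀v ∃u ∃y1 (Q(u) ∨ ¬P(u,v) ∨ Q(y1))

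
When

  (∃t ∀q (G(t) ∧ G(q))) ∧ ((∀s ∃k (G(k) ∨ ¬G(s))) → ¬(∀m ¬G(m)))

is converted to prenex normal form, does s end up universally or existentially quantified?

existential

First replace A → B with ¬A ∨ B.
  (∃t ∀q (G(t) ∧ G(q))) ∧ (¬(∀s ∃k (G(k) ∨ ¬G(s))) ∨ ¬(∀m ¬G(m)))
Push ¬ through the quantifiers and connectives to reach negation normal form:
  (∃t ∀q (G(t) ∧ G(q))) ∧ ((∃s ∀k (¬G(k) ∧ G(s))) ∨ (∃m G(m)))
Extract every quantifier outward, since the variables are now distinct and don't occur free across branches:
  ∃t ∀q ∃s ∀k ∃m (G(t) ∧ G(q) ∧ (¬G(k) ∧ G(s) ∨ G(m)))
The quantifier ∀s sits under an odd number of negations (counting the antecedent side of each →), so it flips to ∃s.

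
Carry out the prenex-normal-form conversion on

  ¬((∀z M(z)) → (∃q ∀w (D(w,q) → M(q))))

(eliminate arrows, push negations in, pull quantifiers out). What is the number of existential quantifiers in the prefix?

Rewrite implications/biconditionals: A → B as ¬A ∨ B.
  ¬(¬(∀z M(z)) ∨ (∃q ∀w (¬D(w,q) ∨ M(q))))
Drive negations inward (¬∀x A ≡ ∃x ¬A, ¬∃x A ≡ ∀x ¬A, De Morgan for ∧/∨):
  (∀z M(z)) ∧ (∀q ∃w (D(w,q) ∧ ¬M(q)))
All bound variables are already distinct, so no renaming is needed.
Extract every quantifier outward, since the variables are now distinct and don't occur free across branches:
  ∀z ∀q ∃w (M(z) ∧ D(w,q) ∧ ¬M(q))
The prefix is ∀z ∀q ∃w: 2 universal, 1 existential.

1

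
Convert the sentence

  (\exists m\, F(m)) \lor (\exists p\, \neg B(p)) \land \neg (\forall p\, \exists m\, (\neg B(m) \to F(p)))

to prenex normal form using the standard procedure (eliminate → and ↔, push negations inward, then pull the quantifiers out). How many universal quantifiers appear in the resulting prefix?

Rewrite implications/biconditionals: A → B as ¬A ∨ B.
  (\exists m\, F(m)) \lor (\exists p\, \neg B(p)) \land \neg (\forall p\, \exists m\, (\neg \neg B(m) \lor F(p)))
Drive negations inward (¬∀x A ≡ ∃x ¬A, ¬∃x A ≡ ∀x ¬A, De Morgan for ∧/∨):
  (\exists m\, F(m)) \lor (\exists p\, \neg B(p)) \land (\exists p\, \forall m\, (\neg B(m) \land \neg F(p)))
Give each quantifier a distinct variable: p↦y1, m↦c.
  (\exists m\, F(m)) \lor (\exists p\, \neg B(p)) \land (\exists y1\, \forall c\, (\neg B(c) \land \neg F(y1)))
Pull the quantifiers to the front (each side's bound variable is not free in the other side):
  \exists m\, \exists p\, \exists y1\, \forall c\, (F(m) \lor \neg B(p) \land \neg B(c) \land \neg F(y1))
The prefix is \exists m \exists p \exists y1 \forall c: 1 universal, 3 existential.

1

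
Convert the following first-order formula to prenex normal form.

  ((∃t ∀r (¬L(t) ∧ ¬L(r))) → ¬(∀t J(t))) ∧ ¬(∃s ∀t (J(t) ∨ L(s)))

Eliminate → and ↔ using ¬ and ∨.
  (¬(∃t ∀r (¬L(t) ∧ ¬L(r))) ∨ ¬(∀t J(t))) ∧ ¬(∃s ∀t (J(t) ∨ L(s)))
Drive negations inward (¬∀x A ≡ ∃x ¬A, ¬∃x A ≡ ∀x ¬A, De Morgan for ∧/∨):
  ((∀t ∃r (L(t) ∨ L(r))) ∨ (∃t ¬J(t))) ∧ (∀s ∃t (¬J(t) ∧ ¬L(s)))
Standardize variables apart so no two quantifiers bind the same name: t↦x1, t↦b.
  ((∀t ∃r (L(t) ∨ L(r))) ∨ (∃x1 ¬J(x1))) ∧ (∀s ∃b (¬J(b) ∧ ¬L(s)))
Extract every quantifier outward, since the variables are now distinct and don't occur free across branches:
  ∀t ∃r ∃x1 ∀s ∃b ((L(t) ∨ L(r) ∨ ¬J(x1)) ∧ ¬J(b) ∧ ¬L(s))

∀t ∃r ∃x1 ∀s ∃b ((L(t) ∨ L(r) ∨ ¬J(x1)) ∧ ¬J(b) ∧ ¬L(s))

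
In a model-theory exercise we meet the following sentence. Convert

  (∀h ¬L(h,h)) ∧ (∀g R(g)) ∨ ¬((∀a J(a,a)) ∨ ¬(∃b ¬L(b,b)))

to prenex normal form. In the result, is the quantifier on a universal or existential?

Drive negations inward (¬∀x A ≡ ∃x ¬A, ¬∃x A ≡ ∀x ¬A, De Morgan for ∧/∨):
  (∀h ¬L(h,h)) ∧ (∀g R(g)) ∨ (∃a ¬J(a,a)) ∧ (∃b ¬L(b,b))
All bound variables are already distinct, so no renaming is needed.
Pull the quantifiers to the front (each side's bound variable is not free in the other side):
  ∀h ∀g ∃a ∃b (¬L(h,h) ∧ R(g) ∨ ¬J(a,a) ∧ ¬L(b,b))
The quantifier ∀a sits under an odd number of negations, so it flips to ∃a.

existential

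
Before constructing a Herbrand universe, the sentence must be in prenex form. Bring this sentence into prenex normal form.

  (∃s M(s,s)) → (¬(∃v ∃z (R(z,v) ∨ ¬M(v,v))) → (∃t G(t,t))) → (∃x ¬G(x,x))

∀s ∀v ∀z ∀t ∃x (¬M(s,s) ∨ ¬R(z,v) ∧ M(v,v) ∧ ¬G(t,t) ∨ ¬G(x,x))

First replace A → B with ¬A ∨ B.
  ¬(∃s M(s,s)) ∨ ¬(¬¬(∃v ∃z (R(z,v) ∨ ¬M(v,v))) ∨ (∃t G(t,t))) ∨ (∃x ¬G(x,x))
Drive negations inward (¬∀x A ≡ ∃x ¬A, ¬∃x A ≡ ∀x ¬A, De Morgan for ∧/∨):
  (∀s ¬M(s,s)) ∨ (∀v ∀z (¬R(z,v) ∧ M(v,v))) ∧ (∀t ¬G(t,t)) ∨ (∃x ¬G(x,x))
All bound variables are already distinct, so no renaming is needed.
Pull the quantifiers to the front (each side's bound variable is not free in the other side):
  ∀s ∀v ∀z ∀t ∃x (¬M(s,s) ∨ ¬R(z,v) ∧ M(v,v) ∧ ¬G(t,t) ∨ ¬G(x,x))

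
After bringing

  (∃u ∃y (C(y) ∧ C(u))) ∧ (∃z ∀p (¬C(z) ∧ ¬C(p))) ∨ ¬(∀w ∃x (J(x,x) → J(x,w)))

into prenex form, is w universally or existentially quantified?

existential

Eliminate → and ↔ using ¬ and ∨.
  (∃u ∃y (C(y) ∧ C(u))) ∧ (∃z ∀p (¬C(z) ∧ ¬C(p))) ∨ ¬(∀w ∃x (¬J(x,x) ∨ J(x,w)))
Move each ¬ inward, flipping quantifiers it crosses:
  (∃u ∃y (C(y) ∧ C(u))) ∧ (∃z ∀p (¬C(z) ∧ ¬C(p))) ∨ (∃w ∀x (J(x,x) ∧ ¬J(x,w)))
All bound variables are already distinct, so no renaming is needed.
Pull the quantifiers to the front (each side's bound variable is not free in the other side):
  ∃u ∃y ∃z ∀p ∃w ∀x (C(y) ∧ C(u) ∧ ¬C(z) ∧ ¬C(p) ∨ J(x,x) ∧ ¬J(x,w))
The quantifier ∀w sits under an odd number of negations (counting the antecedent side of each →), so it flips to ∃w.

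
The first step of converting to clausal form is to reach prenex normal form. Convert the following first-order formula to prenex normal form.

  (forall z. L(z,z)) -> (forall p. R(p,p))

Eliminate → and ↔ using ¬ and ∨.
  ~(forall z. L(z,z)) | (forall p. R(p,p))
Push ¬ through the quantifiers and connectives to reach negation normal form:
  (exists z. ~L(z,z)) | (forall p. R(p,p))
Extract every quantifier outward, since the variables are now distinct and don't occur free across branches:
  exists z. forall p. (~L(z,z) | R(p,p))

exists z. forall p. (~L(z,z) | R(p,p))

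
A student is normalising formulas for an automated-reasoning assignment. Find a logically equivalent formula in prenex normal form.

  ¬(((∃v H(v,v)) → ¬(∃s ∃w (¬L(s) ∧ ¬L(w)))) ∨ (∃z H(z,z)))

Rewrite implications/biconditionals: A → B as ¬A ∨ B.
  ¬(¬(∃v H(v,v)) ∨ ¬(∃s ∃w (¬L(s) ∧ ¬L(w))) ∨ (∃z H(z,z)))
Push ¬ through the quantifiers and connectives to reach negation normal form:
  (∃v H(v,v)) ∧ (∃s ∃w (¬L(s) ∧ ¬L(w))) ∧ (∀z ¬H(z,z))
All bound variables are already distinct, so no renaming is needed.
Finally move all quantifiers to the prefix:
  ∃v ∃s ∃w ∀z (H(v,v) ∧ ¬L(s) ∧ ¬L(w) ∧ ¬H(z,z))

∃v ∃s ∃w ∀z (H(v,v) ∧ ¬L(s) ∧ ¬L(w) ∧ ¬H(z,z))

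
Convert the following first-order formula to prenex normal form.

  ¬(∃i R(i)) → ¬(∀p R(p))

First replace A → B with ¬A ∨ B.
  ¬¬(∃i R(i)) ∨ ¬(∀p R(p))
Push ¬ through the quantifiers and connectives to reach negation normal form:
  (∃i R(i)) ∨ (∃p ¬R(p))
Pull the quantifiers to the front (each side's bound variable is not free in the other side):
  ∃i ∃p (R(i) ∨ ¬R(p))

∃i ∃p (R(i) ∨ ¬R(p))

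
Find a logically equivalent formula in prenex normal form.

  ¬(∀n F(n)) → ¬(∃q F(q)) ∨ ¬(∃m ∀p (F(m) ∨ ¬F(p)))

Rewrite implications/biconditionals: A → B as ¬A ∨ B.
  ¬¬(∀n F(n)) ∨ ¬(∃q F(q)) ∨ ¬(∃m ∀p (F(m) ∨ ¬F(p)))
Push ¬ through the quantifiers and connectives to reach negation normal form:
  (∀n F(n)) ∨ (∀q ¬F(q)) ∨ (∀m ∃p (¬F(m) ∧ F(p)))
All bound variables are already distinct, so no renaming is needed.
Finally move all quantifiers to the prefix:
  ∀n ∀q ∀m ∃p (F(n) ∨ ¬F(q) ∨ ¬F(m) ∧ F(p))

∀n ∀q ∀m ∃p (F(n) ∨ ¬F(q) ∨ ¬F(m) ∧ F(p))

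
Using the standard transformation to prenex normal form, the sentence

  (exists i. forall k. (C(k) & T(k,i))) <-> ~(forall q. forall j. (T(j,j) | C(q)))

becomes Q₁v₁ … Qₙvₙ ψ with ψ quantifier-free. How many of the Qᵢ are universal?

First replace A → B with ¬A ∨ B; A ↔ B as (¬A ∨ B) ∧ (¬B ∨ A).
  (~(exists i. forall k. (C(k) & T(k,i))) | ~(forall q. forall j. (T(j,j) | C(q)))) & (~~(forall q. forall j. (T(j,j) | C(q))) | (exists i. forall k. (C(k) & T(k,i))))
Drive negations inward (¬∀x A ≡ ∃x ¬A, ¬∃x A ≡ ∀x ¬A, De Morgan for ∧/∨):
  ((forall i. exists k. (~C(k) | ~T(k,i))) | (exists q. exists j. (~T(j,j) & ~C(q)))) & ((forall q. forall j. (T(j,j) | C(q))) | (exists i. forall k. (C(k) & T(k,i))))
Standardize variables apart so no two quantifiers bind the same name: q↦u1, j↦t, i↦r, k↦x1.
  ((forall i. exists k. (~C(k) | ~T(k,i))) | (exists q. exists j. (~T(j,j) & ~C(q)))) & ((forall u1. forall t. (T(t,t) | C(u1))) | (exists r. forall x1. (C(x1) & T(x1,r))))
Pull the quantifiers to the front (each side's bound variable is not free in the other side):
  forall i. exists k. exists q. exists j. forall u1. forall t. exists r. forall x1. ((~C(k) | ~T(k,i) | ~T(j,j) & ~C(q)) & (T(t,t) | C(u1) | C(x1) & T(x1,r)))
The prefix is forall i exists k exists q exists j forall u1 forall t exists r forall x1: 4 universal, 4 existential.

4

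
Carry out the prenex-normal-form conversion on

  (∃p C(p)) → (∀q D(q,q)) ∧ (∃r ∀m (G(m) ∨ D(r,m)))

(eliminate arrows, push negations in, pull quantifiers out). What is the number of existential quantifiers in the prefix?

First replace A → B with ¬A ∨ B.
  ¬(∃p C(p)) ∨ (∀q D(q,q)) ∧ (∃r ∀m (G(m) ∨ D(r,m)))
Push ¬ through the quantifiers and connectives to reach negation normal form:
  (∀p ¬C(p)) ∨ (∀q D(q,q)) ∧ (∃r ∀m (G(m) ∨ D(r,m)))
All bound variables are already distinct, so no renaming is needed.
Finally move all quantifiers to the prefix:
  ∀p ∀q ∃r ∀m (¬C(p) ∨ D(q,q) ∧ (G(m) ∨ D(r,m)))
The prefix is ∀p ∀q ∃r ∀m: 3 universal, 1 existential.

1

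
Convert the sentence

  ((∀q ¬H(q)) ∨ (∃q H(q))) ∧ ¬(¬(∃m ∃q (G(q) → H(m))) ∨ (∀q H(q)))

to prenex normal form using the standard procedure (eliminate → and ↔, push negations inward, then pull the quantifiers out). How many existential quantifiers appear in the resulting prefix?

4

Rewrite implications/biconditionals: A → B as ¬A ∨ B.
  ((∀q ¬H(q)) ∨ (∃q H(q))) ∧ ¬(¬(∃m ∃q (¬G(q) ∨ H(m))) ∨ (∀q H(q)))
Drive negations inward (¬∀x A ≡ ∃x ¬A, ¬∃x A ≡ ∀x ¬A, De Morgan for ∧/∨):
  ((∀q ¬H(q)) ∨ (∃q H(q))) ∧ (∃m ∃q (¬G(q) ∨ H(m))) ∧ (∃q ¬H(q))
Rename bound variables to avoid capture: q↦a, q↦y1, q↦w1.
  ((∀q ¬H(q)) ∨ (∃a H(a))) ∧ (∃m ∃y1 (¬G(y1) ∨ H(m))) ∧ (∃w1 ¬H(w1))
Pull the quantifiers to the front (each side's bound variable is not free in the other side):
  ∀q ∃a ∃m ∃y1 ∃w1 ((¬H(q) ∨ H(a)) ∧ (¬G(y1) ∨ H(m)) ∧ ¬H(w1))
The prefix is ∀q ∃a ∃m ∃y1 ∃w1: 1 universal, 4 existential.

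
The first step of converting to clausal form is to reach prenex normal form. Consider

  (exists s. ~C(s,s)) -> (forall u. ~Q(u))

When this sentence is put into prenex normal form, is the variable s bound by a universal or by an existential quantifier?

Rewrite implications/biconditionals: A → B as ¬A ∨ B.
  ~(exists s. ~C(s,s)) | (forall u. ~Q(u))
Drive negations inward (¬∀x A ≡ ∃x ¬A, ¬∃x A ≡ ∀x ¬A, De Morgan for ∧/∨):
  (forall s. C(s,s)) | (forall u. ~Q(u))
All bound variables are already distinct, so no renaming is needed.
Finally move all quantifiers to the prefix:
  forall s. forall u. (C(s,s) | ~Q(u))
The quantifier exists s sits under an odd number of negations (counting the antecedent side of each →), so it flips to forall s.

universal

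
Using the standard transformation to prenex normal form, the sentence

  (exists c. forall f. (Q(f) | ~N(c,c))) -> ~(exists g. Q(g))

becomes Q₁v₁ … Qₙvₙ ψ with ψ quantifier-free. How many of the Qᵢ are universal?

Eliminate → and ↔ using ¬ and ∨.
  ~(exists c. forall f. (Q(f) | ~N(c,c))) | ~(exists g. Q(g))
Move each ¬ inward, flipping quantifiers it crosses:
  (forall c. exists f. (~Q(f) & N(c,c))) | (forall g. ~Q(g))
Pull the quantifiers to the front (each side's bound variable is not free in the other side):
  forall c. exists f. forall g. (~Q(f) & N(c,c) | ~Q(g))
The prefix is forall c exists f forall g: 2 universal, 1 existential.

2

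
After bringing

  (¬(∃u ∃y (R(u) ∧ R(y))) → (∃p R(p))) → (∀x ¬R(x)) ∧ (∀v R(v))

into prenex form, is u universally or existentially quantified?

universal

First replace A → B with ¬A ∨ B.
  ¬(¬¬(∃u ∃y (R(u) ∧ R(y))) ∨ (∃p R(p))) ∨ (∀x ¬R(x)) ∧ (∀v R(v))
Push ¬ through the quantifiers and connectives to reach negation normal form:
  (∀u ∀y (¬R(u) ∨ ¬R(y))) ∧ (∀p ¬R(p)) ∨ (∀x ¬R(x)) ∧ (∀v R(v))
Extract every quantifier outward, since the variables are now distinct and don't occur free across branches:
  ∀u ∀y ∀p ∀x ∀v ((¬R(u) ∨ ¬R(y)) ∧ ¬R(p) ∨ ¬R(x) ∧ R(v))
The quantifier ∃u sits under an odd number of negations (counting the antecedent side of each →), so it flips to ∀u.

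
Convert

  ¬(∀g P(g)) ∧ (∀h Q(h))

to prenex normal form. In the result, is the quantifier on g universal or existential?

existential

Drive negations inward (¬∀x A ≡ ∃x ¬A, ¬∃x A ≡ ∀x ¬A, De Morgan for ∧/∨):
  (∃g ¬P(g)) ∧ (∀h Q(h))
Extract every quantifier outward, since the variables are now distinct and don't occur free across branches:
  ∃g ∀h (¬P(g) ∧ Q(h))
The quantifier ∀g sits under an odd number of negations, so it flips to ∃g.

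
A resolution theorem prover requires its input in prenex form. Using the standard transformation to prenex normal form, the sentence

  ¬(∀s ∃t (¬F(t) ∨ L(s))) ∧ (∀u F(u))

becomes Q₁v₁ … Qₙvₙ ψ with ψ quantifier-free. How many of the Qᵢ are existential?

Drive negations inward (¬∀x A ≡ ∃x ¬A, ¬∃x A ≡ ∀x ¬A, De Morgan for ∧/∨):
  (∃s ∀t (F(t) ∧ ¬L(s))) ∧ (∀u F(u))
All bound variables are already distinct, so no renaming is needed.
Pull the quantifiers to the front (each side's bound variable is not free in the other side):
  ∃s ∀t ∀u (F(t) ∧ ¬L(s) ∧ F(u))
The prefix is ∃s ∀t ∀u: 2 universal, 1 existential.

1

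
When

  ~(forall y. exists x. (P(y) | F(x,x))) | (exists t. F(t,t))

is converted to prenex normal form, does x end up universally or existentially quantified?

Drive negations inward (¬∀x A ≡ ∃x ¬A, ¬∃x A ≡ ∀x ¬A, De Morgan for ∧/∨):
  (exists y. forall x. (~P(y) & ~F(x,x))) | (exists t. F(t,t))
All bound variables are already distinct, so no renaming is needed.
Finally move all quantifiers to the prefix:
  exists y. forall x. exists t. (~P(y) & ~F(x,x) | F(t,t))
The quantifier exists x sits under an odd number of negations, so it flips to forall x.

universal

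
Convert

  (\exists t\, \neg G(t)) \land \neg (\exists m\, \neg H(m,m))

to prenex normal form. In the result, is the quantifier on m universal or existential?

Drive negations inward (¬∀x A ≡ ∃x ¬A, ¬∃x A ≡ ∀x ¬A, De Morgan for ∧/∨):
  (\exists t\, \neg G(t)) \land (\forall m\, H(m,m))
All bound variables are already distinct, so no renaming is needed.
Extract every quantifier outward, since the variables are now distinct and don't occur free across branches:
  \exists t\, \forall m\, (\neg G(t) \land H(m,m))
The quantifier \exists m sits under an odd number of negations, so it flips to \forall m.

universal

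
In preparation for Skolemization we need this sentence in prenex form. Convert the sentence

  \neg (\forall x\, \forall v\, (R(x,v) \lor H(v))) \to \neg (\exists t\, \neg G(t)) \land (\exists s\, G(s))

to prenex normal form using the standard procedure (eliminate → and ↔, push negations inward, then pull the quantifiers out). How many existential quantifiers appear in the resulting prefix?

Eliminate → and ↔ using ¬ and ∨.
  \neg \neg (\forall x\, \forall v\, (R(x,v) \lor H(v))) \lor \neg (\exists t\, \neg G(t)) \land (\exists s\, G(s))
Move each ¬ inward, flipping quantifiers it crosses:
  (\forall x\, \forall v\, (R(x,v) \lor H(v))) \lor (\forall t\, G(t)) \land (\exists s\, G(s))
All bound variables are already distinct, so no renaming is needed.
Extract every quantifier outward, since the variables are now distinct and don't occur free across branches:
  \forall x\, \forall v\, \forall t\, \exists s\, (R(x,v) \lor H(v) \lor G(t) \land G(s))
The prefix is \forall x \forall v \forall t \exists s: 3 universal, 1 existential.

1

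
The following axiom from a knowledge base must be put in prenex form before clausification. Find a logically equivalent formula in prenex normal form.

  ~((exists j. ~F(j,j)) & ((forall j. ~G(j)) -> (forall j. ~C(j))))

Eliminate → and ↔ using ¬ and ∨.
  ~((exists j. ~F(j,j)) & (~(forall j. ~G(j)) | (forall j. ~C(j))))
Drive negations inward (¬∀x A ≡ ∃x ¬A, ¬∃x A ≡ ∀x ¬A, De Morgan for ∧/∨):
  (forall j. F(j,j)) | (forall j. ~G(j)) & (exists j. C(j))
Standardize variables apart so no two quantifiers bind the same name: j↦u1, j↦a.
  (forall j. F(j,j)) | (forall u1. ~G(u1)) & (exists a. C(a))
Finally move all quantifiers to the prefix:
  forall j. forall u1. exists a. (F(j,j) | ~G(u1) & C(a))

forall j. forall u1. exists a. (F(j,j) | ~G(u1) & C(a))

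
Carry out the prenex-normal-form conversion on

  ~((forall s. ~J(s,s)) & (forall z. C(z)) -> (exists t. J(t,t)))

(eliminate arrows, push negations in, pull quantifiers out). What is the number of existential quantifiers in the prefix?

0

First replace A → B with ¬A ∨ B.
  ~(~((forall s. ~J(s,s)) & (forall z. C(z))) | (exists t. J(t,t)))
Push ¬ through the quantifiers and connectives to reach negation normal form:
  (forall s. ~J(s,s)) & (forall z. C(z)) & (forall t. ~J(t,t))
All bound variables are already distinct, so no renaming is needed.
Extract every quantifier outward, since the variables are now distinct and don't occur free across branches:
  forall s. forall z. forall t. (~J(s,s) & C(z) & ~J(t,t))
The prefix is forall s forall z forall t: 3 universal, 0 existential.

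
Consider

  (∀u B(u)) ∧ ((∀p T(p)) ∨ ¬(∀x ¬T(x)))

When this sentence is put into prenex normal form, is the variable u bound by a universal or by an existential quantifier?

universal

Drive negations inward (¬∀x A ≡ ∃x ¬A, ¬∃x A ≡ ∀x ¬A, De Morgan for ∧/∨):
  (∀u B(u)) ∧ ((∀p T(p)) ∨ (∃x T(x)))
All bound variables are already distinct, so no renaming is needed.
Extract every quantifier outward, since the variables are now distinct and don't occur free across branches:
  ∀u ∀p ∃x (B(u) ∧ (T(p) ∨ T(x)))
The quantifier ∀u sits under an even number of negations, so it remains universal.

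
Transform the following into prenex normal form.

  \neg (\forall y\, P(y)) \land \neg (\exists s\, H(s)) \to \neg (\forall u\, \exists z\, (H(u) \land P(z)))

First replace A → B with ¬A ∨ B.
  \neg (\neg (\forall y\, P(y)) \land \neg (\exists s\, H(s))) \lor \neg (\forall u\, \exists z\, (H(u) \land P(z)))
Move each ¬ inward, flipping quantifiers it crosses:
  (\forall y\, P(y)) \lor (\exists s\, H(s)) \lor (\exists u\, \forall z\, (\neg H(u) \lor \neg P(z)))
All bound variables are already distinct, so no renaming is needed.
Finally move all quantifiers to the prefix:
  \forall y\, \exists s\, \exists u\, \forall z\, (P(y) \lor H(s) \lor \neg H(u) \lor \neg P(z))

\forall y\, \exists s\, \exists u\, \forall z\, (P(y) \lor H(s) \lor \neg H(u) \lor \neg P(z))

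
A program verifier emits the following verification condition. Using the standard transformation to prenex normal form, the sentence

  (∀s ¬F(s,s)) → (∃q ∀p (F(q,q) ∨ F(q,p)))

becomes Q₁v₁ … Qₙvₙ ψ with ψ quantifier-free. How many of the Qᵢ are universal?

1

Eliminate → and ↔ using ¬ and ∨.
  ¬(∀s ¬F(s,s)) ∨ (∃q ∀p (F(q,q) ∨ F(q,p)))
Push ¬ through the quantifiers and connectives to reach negation normal form:
  (∃s F(s,s)) ∨ (∃q ∀p (F(q,q) ∨ F(q,p)))
Finally move all quantifiers to the prefix:
  ∃s ∃q ∀p (F(s,s) ∨ F(q,q) ∨ F(q,p))
The prefix is ∃s ∃q ∀p: 1 universal, 2 existential.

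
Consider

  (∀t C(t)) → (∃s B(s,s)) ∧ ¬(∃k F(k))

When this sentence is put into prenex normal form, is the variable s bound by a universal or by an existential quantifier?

Eliminate → and ↔ using ¬ and ∨.
  ¬(∀t C(t)) ∨ (∃s B(s,s)) ∧ ¬(∃k F(k))
Move each ¬ inward, flipping quantifiers it crosses:
  (∃t ¬C(t)) ∨ (∃s B(s,s)) ∧ (∀k ¬F(k))
Finally move all quantifiers to the prefix:
  ∃t ∃s ∀k (¬C(t) ∨ B(s,s) ∧ ¬F(k))
The quantifier ∃s sits under an even number of negations (counting the antecedent side of each →), so it remains existential.

existential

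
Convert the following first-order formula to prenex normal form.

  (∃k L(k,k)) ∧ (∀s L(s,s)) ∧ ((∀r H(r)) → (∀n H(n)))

∃k ∀s ∃r ∀n (L(k,k) ∧ L(s,s) ∧ (¬H(r) ∨ H(n)))

Eliminate → and ↔ using ¬ and ∨.
  (∃k L(k,k)) ∧ (∀s L(s,s)) ∧ (¬(∀r H(r)) ∨ (∀n H(n)))
Push ¬ through the quantifiers and connectives to reach negation normal form:
  (∃k L(k,k)) ∧ (∀s L(s,s)) ∧ ((∃r ¬H(r)) ∨ (∀n H(n)))
All bound variables are already distinct, so no renaming is needed.
Pull the quantifiers to the front (each side's bound variable is not free in the other side):
  ∃k ∀s ∃r ∀n (L(k,k) ∧ L(s,s) ∧ (¬H(r) ∨ H(n)))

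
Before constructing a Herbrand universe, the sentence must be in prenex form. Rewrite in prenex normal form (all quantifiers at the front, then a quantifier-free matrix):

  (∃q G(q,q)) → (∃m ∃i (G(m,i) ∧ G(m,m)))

∀q ∃m ∃i (¬G(q,q) ∨ G(m,i) ∧ G(m,m))

Eliminate → and ↔ using ¬ and ∨.
  ¬(∃q G(q,q)) ∨ (∃m ∃i (G(m,i) ∧ G(m,m)))
Drive negations inward (¬∀x A ≡ ∃x ¬A, ¬∃x A ≡ ∀x ¬A, De Morgan for ∧/∨):
  (∀q ¬G(q,q)) ∨ (∃m ∃i (G(m,i) ∧ G(m,m)))
Pull the quantifiers to the front (each side's bound variable is not free in the other side):
  ∀q ∃m ∃i (¬G(q,q) ∨ G(m,i) ∧ G(m,m))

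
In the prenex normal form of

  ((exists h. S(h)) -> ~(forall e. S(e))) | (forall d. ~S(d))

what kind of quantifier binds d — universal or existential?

Rewrite implications/biconditionals: A → B as ¬A ∨ B.
  ~(exists h. S(h)) | ~(forall e. S(e)) | (forall d. ~S(d))
Drive negations inward (¬∀x A ≡ ∃x ¬A, ¬∃x A ≡ ∀x ¬A, De Morgan for ∧/∨):
  (forall h. ~S(h)) | (exists e. ~S(e)) | (forall d. ~S(d))
All bound variables are already distinct, so no renaming is needed.
Extract every quantifier outward, since the variables are now distinct and don't occur free across branches:
  forall h. exists e. forall d. (~S(h) | ~S(e) | ~S(d))
The quantifier forall d sits under an even number of negations (counting the antecedent side of each →), so it remains universal.

universal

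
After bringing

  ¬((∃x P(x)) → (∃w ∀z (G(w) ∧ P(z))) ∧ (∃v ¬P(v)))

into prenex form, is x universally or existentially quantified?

existential

Eliminate → and ↔ using ¬ and ∨.
  ¬(¬(∃x P(x)) ∨ (∃w ∀z (G(w) ∧ P(z))) ∧ (∃v ¬P(v)))
Drive negations inward (¬∀x A ≡ ∃x ¬A, ¬∃x A ≡ ∀x ¬A, De Morgan for ∧/∨):
  (∃x P(x)) ∧ ((∀w ∃z (¬G(w) ∨ ¬P(z))) ∨ (∀v P(v)))
All bound variables are already distinct, so no renaming is needed.
Pull the quantifiers to the front (each side's bound variable is not free in the other side):
  ∃x ∀w ∃z ∀v (P(x) ∧ (¬G(w) ∨ ¬P(z) ∨ P(v)))
The quantifier ∃x sits under an even number of negations (counting the antecedent side of each →), so it remains existential.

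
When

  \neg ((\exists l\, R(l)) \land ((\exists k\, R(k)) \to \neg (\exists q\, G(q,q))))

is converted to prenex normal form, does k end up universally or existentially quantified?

Eliminate → and ↔ using ¬ and ∨.
  \neg ((\exists l\, R(l)) \land (\neg (\exists k\, R(k)) \lor \neg (\exists q\, G(q,q))))
Push ¬ through the quantifiers and connectives to reach negation normal form:
  (\forall l\, \neg R(l)) \lor (\exists k\, R(k)) \land (\exists q\, G(q,q))
All bound variables are already distinct, so no renaming is needed.
Pull the quantifiers to the front (each side's bound variable is not free in the other side):
  \forall l\, \exists k\, \exists q\, (\neg R(l) \lor R(k) \land G(q,q))
The quantifier \exists k sits under an even number of negations (counting the antecedent side of each →), so it remains existential.

existential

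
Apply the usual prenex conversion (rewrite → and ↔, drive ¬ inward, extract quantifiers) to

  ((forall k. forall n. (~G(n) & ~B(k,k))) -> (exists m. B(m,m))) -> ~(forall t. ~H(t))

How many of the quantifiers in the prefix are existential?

Eliminate → and ↔ using ¬ and ∨.
  ~(~(forall k. forall n. (~G(n) & ~B(k,k))) | (exists m. B(m,m))) | ~(forall t. ~H(t))
Push ¬ through the quantifiers and connectives to reach negation normal form:
  (forall k. forall n. (~G(n) & ~B(k,k))) & (forall m. ~B(m,m)) | (exists t. H(t))
All bound variables are already distinct, so no renaming is needed.
Pull the quantifiers to the front (each side's bound variable is not free in the other side):
  forall k. forall n. forall m. exists t. (~G(n) & ~B(k,k) & ~B(m,m) | H(t))
The prefix is forall k forall n forall m exists t: 3 universal, 1 existential.

1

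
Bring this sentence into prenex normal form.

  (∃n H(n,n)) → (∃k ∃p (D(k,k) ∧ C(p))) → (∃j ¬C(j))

Eliminate → and ↔ using ¬ and ∨.
  ¬(∃n H(n,n)) ∨ ¬(∃k ∃p (D(k,k) ∧ C(p))) ∨ (∃j ¬C(j))
Move each ¬ inward, flipping quantifiers it crosses:
  (∀n ¬H(n,n)) ∨ (∀k ∀p (¬D(k,k) ∨ ¬C(p))) ∨ (∃j ¬C(j))
Finally move all quantifiers to the prefix:
  ∀n ∀k ∀p ∃j (¬H(n,n) ∨ ¬D(k,k) ∨ ¬C(p) ∨ ¬C(j))

∀n ∀k ∀p ∃j (¬H(n,n) ∨ ¬D(k,k) ∨ ¬C(p) ∨ ¬C(j))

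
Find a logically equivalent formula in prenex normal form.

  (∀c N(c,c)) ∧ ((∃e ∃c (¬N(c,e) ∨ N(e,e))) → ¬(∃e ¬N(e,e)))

First replace A → B with ¬A ∨ B.
  (∀c N(c,c)) ∧ (¬(∃e ∃c (¬N(c,e) ∨ N(e,e))) ∨ ¬(∃e ¬N(e,e)))
Drive negations inward (¬∀x A ≡ ∃x ¬A, ¬∃x A ≡ ∀x ¬A, De Morgan for ∧/∨):
  (∀c N(c,c)) ∧ ((∀e ∀c (N(c,e) ∧ ¬N(e,e))) ∨ (∀e N(e,e)))
Rename bound variables to avoid capture: c↦u, e↦w.
  (∀c N(c,c)) ∧ ((∀e ∀u (N(u,e) ∧ ¬N(e,e))) ∨ (∀w N(w,w)))
Finally move all quantifiers to the prefix:
  ∀c ∀e ∀u ∀w (N(c,c) ∧ (N(u,e) ∧ ¬N(e,e) ∨ N(w,w)))

∀c ∀e ∀u ∀w (N(c,c) ∧ (N(u,e) ∧ ¬N(e,e) ∨ N(w,w)))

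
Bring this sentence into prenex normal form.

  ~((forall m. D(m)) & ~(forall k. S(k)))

exists m. forall k. (~D(m) | S(k))

Move each ¬ inward, flipping quantifiers it crosses:
  (exists m. ~D(m)) | (forall k. S(k))
Pull the quantifiers to the front (each side's bound variable is not free in the other side):
  exists m. forall k. (~D(m) | S(k))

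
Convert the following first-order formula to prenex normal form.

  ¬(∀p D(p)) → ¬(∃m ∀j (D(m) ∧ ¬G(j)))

∀p ∀m ∃j (D(p) ∨ ¬D(m) ∨ G(j))

First replace A → B with ¬A ∨ B.
  ¬¬(∀p D(p)) ∨ ¬(∃m ∀j (D(m) ∧ ¬G(j)))
Push ¬ through the quantifiers and connectives to reach negation normal form:
  (∀p D(p)) ∨ (∀m ∃j (¬D(m) ∨ G(j)))
All bound variables are already distinct, so no renaming is needed.
Extract every quantifier outward, since the variables are now distinct and don't occur free across branches:
  ∀p ∀m ∃j (D(p) ∨ ¬D(m) ∨ G(j))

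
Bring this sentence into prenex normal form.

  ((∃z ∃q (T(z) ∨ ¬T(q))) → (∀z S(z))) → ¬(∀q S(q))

∃z ∃q ∃x1 ∃c ((T(z) ∨ ¬T(q)) ∧ ¬S(x1) ∨ ¬S(c))

Rewrite implications/biconditionals: A → B as ¬A ∨ B.
  ¬(¬(∃z ∃q (T(z) ∨ ¬T(q))) ∨ (∀z S(z))) ∨ ¬(∀q S(q))
Push ¬ through the quantifiers and connectives to reach negation normal form:
  (∃z ∃q (T(z) ∨ ¬T(q))) ∧ (∃z ¬S(z)) ∨ (∃q ¬S(q))
Standardize variables apart so no two quantifiers bind the same name: z↦x1, q↦c.
  (∃z ∃q (T(z) ∨ ¬T(q))) ∧ (∃x1 ¬S(x1)) ∨ (∃c ¬S(c))
Pull the quantifiers to the front (each side's bound variable is not free in the other side):
  ∃z ∃q ∃x1 ∃c ((T(z) ∨ ¬T(q)) ∧ ¬S(x1) ∨ ¬S(c))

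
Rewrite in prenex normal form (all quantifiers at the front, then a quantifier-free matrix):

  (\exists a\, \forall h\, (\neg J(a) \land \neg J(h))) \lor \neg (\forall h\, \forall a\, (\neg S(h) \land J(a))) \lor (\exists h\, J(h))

Move each ¬ inward, flipping quantifiers it crosses:
  (\exists a\, \forall h\, (\neg J(a) \land \neg J(h))) \lor (\exists h\, \exists a\, (S(h) \lor \neg J(a))) \lor (\exists h\, J(h))
Rename bound variables to avoid capture: h↦y1, a↦s, h↦v1.
  (\exists a\, \forall h\, (\neg J(a) \land \neg J(h))) \lor (\exists y1\, \exists s\, (S(y1) \lor \neg J(s))) \lor (\exists v1\, J(v1))
Finally move all quantifiers to the prefix:
  \exists a\, \forall h\, \exists y1\, \exists s\, \exists v1\, (\neg J(a) \land \neg J(h) \lor S(y1) \lor \neg J(s) \lor J(v1))

\exists a\, \forall h\, \exists y1\, \exists s\, \exists v1\, (\neg J(a) \land \neg J(h) \lor S(y1) \lor \neg J(s) \lor J(v1))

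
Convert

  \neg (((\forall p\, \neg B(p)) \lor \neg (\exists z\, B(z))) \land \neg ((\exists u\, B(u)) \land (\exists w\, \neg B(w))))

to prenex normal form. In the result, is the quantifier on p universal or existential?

Push ¬ through the quantifiers and connectives to reach negation normal form:
  (\exists p\, B(p)) \land (\exists z\, B(z)) \lor (\exists u\, B(u)) \land (\exists w\, \neg B(w))
Pull the quantifiers to the front (each side's bound variable is not free in the other side):
  \exists p\, \exists z\, \exists u\, \exists w\, (B(p) \land B(z) \lor B(u) \land \neg B(w))
The quantifier \forall p sits under an odd number of negations, so it flips to \exists p.

existential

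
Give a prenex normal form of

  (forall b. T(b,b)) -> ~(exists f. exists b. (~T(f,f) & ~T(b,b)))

exists b. forall f. forall w. (~T(b,b) | T(f,f) | T(w,w))

Eliminate → and ↔ using ¬ and ∨.
  ~(forall b. T(b,b)) | ~(exists f. exists b. (~T(f,f) & ~T(b,b)))
Drive negations inward (¬∀x A ≡ ∃x ¬A, ¬∃x A ≡ ∀x ¬A, De Morgan for ∧/∨):
  (exists b. ~T(b,b)) | (forall f. forall b. (T(f,f) | T(b,b)))
Give each quantifier a distinct variable: b↦w.
  (exists b. ~T(b,b)) | (forall f. forall w. (T(f,f) | T(w,w)))
Pull the quantifiers to the front (each side's bound variable is not free in the other side):
  exists b. forall f. forall w. (~T(b,b) | T(f,f) | T(w,w))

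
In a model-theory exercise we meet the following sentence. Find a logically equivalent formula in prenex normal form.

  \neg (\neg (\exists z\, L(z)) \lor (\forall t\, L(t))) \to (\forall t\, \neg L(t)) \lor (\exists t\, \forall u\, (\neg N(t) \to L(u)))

First replace A → B with ¬A ∨ B.
  \neg \neg (\neg (\exists z\, L(z)) \lor (\forall t\, L(t))) \lor (\forall t\, \neg L(t)) \lor (\exists t\, \forall u\, (\neg \neg N(t) \lor L(u)))
Move each ¬ inward, flipping quantifiers it crosses:
  (\forall z\, \neg L(z)) \lor (\forall t\, L(t)) \lor (\forall t\, \neg L(t)) \lor (\exists t\, \forall u\, (N(t) \lor L(u)))
Standardize variables apart so no two quantifiers bind the same name: t↦u1, t↦v.
  (\forall z\, \neg L(z)) \lor (\forall t\, L(t)) \lor (\forall u1\, \neg L(u1)) \lor (\exists v\, \forall u\, (N(v) \lor L(u)))
Finally move all quantifiers to the prefix:
  \forall z\, \forall t\, \forall u1\, \exists v\, \forall u\, (\neg L(z) \lor L(t) \lor \neg L(u1) \lor N(v) \lor L(u))

\forall z\, \forall t\, \forall u1\, \exists v\, \forall u\, (\neg L(z) \lor L(t) \lor \neg L(u1) \lor N(v) \lor L(u))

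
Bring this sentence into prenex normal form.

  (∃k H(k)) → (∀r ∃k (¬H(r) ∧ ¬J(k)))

First replace A → B with ¬A ∨ B.
  ¬(∃k H(k)) ∨ (∀r ∃k (¬H(r) ∧ ¬J(k)))
Drive negations inward (¬∀x A ≡ ∃x ¬A, ¬∃x A ≡ ∀x ¬A, De Morgan for ∧/∨):
  (∀k ¬H(k)) ∨ (∀r ∃k (¬H(r) ∧ ¬J(k)))
Rename bound variables to avoid capture: k↦v1.
  (∀k ¬H(k)) ∨ (∀r ∃v1 (¬H(r) ∧ ¬J(v1)))
Extract every quantifier outward, since the variables are now distinct and don't occur free across branches:
  ∀k ∀r ∃v1 (¬H(k) ∨ ¬H(r) ∧ ¬J(v1))

∀k ∀r ∃v1 (¬H(k) ∨ ¬H(r) ∧ ¬J(v1))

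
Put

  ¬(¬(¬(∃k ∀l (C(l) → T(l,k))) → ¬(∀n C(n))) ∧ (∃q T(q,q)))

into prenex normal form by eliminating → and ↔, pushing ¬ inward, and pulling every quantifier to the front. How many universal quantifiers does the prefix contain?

2

Rewrite implications/biconditionals: A → B as ¬A ∨ B.
  ¬(¬(¬¬(∃k ∀l (¬C(l) ∨ T(l,k))) ∨ ¬(∀n C(n))) ∧ (∃q T(q,q)))
Drive negations inward (¬∀x A ≡ ∃x ¬A, ¬∃x A ≡ ∀x ¬A, De Morgan for ∧/∨):
  (∃k ∀l (¬C(l) ∨ T(l,k))) ∨ (∃n ¬C(n)) ∨ (∀q ¬T(q,q))
Extract every quantifier outward, since the variables are now distinct and don't occur free across branches:
  ∃k ∀l ∃n ∀q (¬C(l) ∨ T(l,k) ∨ ¬C(n) ∨ ¬T(q,q))
The prefix is ∃k ∀l ∃n ∀q: 2 universal, 2 existential.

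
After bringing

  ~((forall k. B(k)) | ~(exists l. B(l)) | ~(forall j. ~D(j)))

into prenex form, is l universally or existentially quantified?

existential

Move each ¬ inward, flipping quantifiers it crosses:
  (exists k. ~B(k)) & (exists l. B(l)) & (forall j. ~D(j))
Pull the quantifiers to the front (each side's bound variable is not free in the other side):
  exists k. exists l. forall j. (~B(k) & B(l) & ~D(j))
The quantifier exists l sits under an even number of negations, so it remains existential.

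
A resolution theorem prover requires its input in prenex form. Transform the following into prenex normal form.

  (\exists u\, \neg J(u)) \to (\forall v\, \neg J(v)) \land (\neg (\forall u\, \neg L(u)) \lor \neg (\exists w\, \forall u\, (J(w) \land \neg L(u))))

\forall u\, \forall v\, \exists c\, \forall w\, \exists x\, (J(u) \lor \neg J(v) \land (L(c) \lor \neg J(w) \lor L(x)))

Eliminate → and ↔ using ¬ and ∨.
  \neg (\exists u\, \neg J(u)) \lor (\forall v\, \neg J(v)) \land (\neg (\forall u\, \neg L(u)) \lor \neg (\exists w\, \forall u\, (J(w) \land \neg L(u))))
Drive negations inward (¬∀x A ≡ ∃x ¬A, ¬∃x A ≡ ∀x ¬A, De Morgan for ∧/∨):
  (\forall u\, J(u)) \lor (\forall v\, \neg J(v)) \land ((\exists u\, L(u)) \lor (\forall w\, \exists u\, (\neg J(w) \lor L(u))))
Standardize variables apart so no two quantifiers bind the same name: u↦c, u↦x.
  (\forall u\, J(u)) \lor (\forall v\, \neg J(v)) \land ((\exists c\, L(c)) \lor (\forall w\, \exists x\, (\neg J(w) \lor L(x))))
Finally move all quantifiers to the prefix:
  \forall u\, \forall v\, \exists c\, \forall w\, \exists x\, (J(u) \lor \neg J(v) \land (L(c) \lor \neg J(w) \lor L(x)))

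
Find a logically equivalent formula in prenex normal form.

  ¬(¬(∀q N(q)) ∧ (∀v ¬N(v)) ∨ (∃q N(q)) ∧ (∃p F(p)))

Drive negations inward (¬∀x A ≡ ∃x ¬A, ¬∃x A ≡ ∀x ¬A, De Morgan for ∧/∨):
  ((∀q N(q)) ∨ (∃v N(v))) ∧ ((∀q ¬N(q)) ∨ (∀p ¬F(p)))
Standardize variables apart so no two quantifiers bind the same name: q↦u1.
  ((∀q N(q)) ∨ (∃v N(v))) ∧ ((∀u1 ¬N(u1)) ∨ (∀p ¬F(p)))
Finally move all quantifiers to the prefix:
  ∀q ∃v ∀u1 ∀p ((N(q) ∨ N(v)) ∧ (¬N(u1) ∨ ¬F(p)))

∀q ∃v ∀u1 ∀p ((N(q) ∨ N(v)) ∧ (¬N(u1) ∨ ¬F(p)))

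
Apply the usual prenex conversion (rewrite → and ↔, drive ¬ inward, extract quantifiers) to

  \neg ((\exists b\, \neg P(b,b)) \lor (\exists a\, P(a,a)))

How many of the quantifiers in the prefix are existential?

Drive negations inward (¬∀x A ≡ ∃x ¬A, ¬∃x A ≡ ∀x ¬A, De Morgan for ∧/∨):
  (\forall b\, P(b,b)) \land (\forall a\, \neg P(a,a))
Finally move all quantifiers to the prefix:
  \forall b\, \forall a\, (P(b,b) \land \neg P(a,a))
The prefix is \forall b \forall a: 2 universal, 0 existential.

0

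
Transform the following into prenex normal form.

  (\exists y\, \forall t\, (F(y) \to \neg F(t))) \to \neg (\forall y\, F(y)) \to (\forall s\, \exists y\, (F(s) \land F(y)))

Rewrite implications/biconditionals: A → B as ¬A ∨ B.
  \neg (\exists y\, \forall t\, (\neg F(y) \lor \neg F(t))) \lor \neg \neg (\forall y\, F(y)) \lor (\forall s\, \exists y\, (F(s) \land F(y)))
Move each ¬ inward, flipping quantifiers it crosses:
  (\forall y\, \exists t\, (F(y) \land F(t))) \lor (\forall y\, F(y)) \lor (\forall s\, \exists y\, (F(s) \land F(y)))
Give each quantifier a distinct variable: y↦w, y↦q.
  (\forall y\, \exists t\, (F(y) \land F(t))) \lor (\forall w\, F(w)) \lor (\forall s\, \exists q\, (F(s) \land F(q)))
Pull the quantifiers to the front (each side's bound variable is not free in the other side):
  \forall y\, \exists t\, \forall w\, \forall s\, \exists q\, (F(y) \land F(t) \lor F(w) \lor F(s) \land F(q))

\forall y\, \exists t\, \forall w\, \forall s\, \exists q\, (F(y) \land F(t) \lor F(w) \lor F(s) \land F(q))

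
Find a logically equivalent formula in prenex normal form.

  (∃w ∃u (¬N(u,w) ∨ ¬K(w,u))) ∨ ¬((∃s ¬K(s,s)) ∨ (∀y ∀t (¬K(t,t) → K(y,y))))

∃w ∃u ∀s ∃y ∃t (¬N(u,w) ∨ ¬K(w,u) ∨ K(s,s) ∧ ¬K(t,t) ∧ ¬K(y,y))

Rewrite implications/biconditionals: A → B as ¬A ∨ B.
  (∃w ∃u (¬N(u,w) ∨ ¬K(w,u))) ∨ ¬((∃s ¬K(s,s)) ∨ (∀y ∀t (¬¬K(t,t) ∨ K(y,y))))
Push ¬ through the quantifiers and connectives to reach negation normal form:
  (∃w ∃u (¬N(u,w) ∨ ¬K(w,u))) ∨ (∀s K(s,s)) ∧ (∃y ∃t (¬K(t,t) ∧ ¬K(y,y)))
Finally move all quantifiers to the prefix:
  ∃w ∃u ∀s ∃y ∃t (¬N(u,w) ∨ ¬K(w,u) ∨ K(s,s) ∧ ¬K(t,t) ∧ ¬K(y,y))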